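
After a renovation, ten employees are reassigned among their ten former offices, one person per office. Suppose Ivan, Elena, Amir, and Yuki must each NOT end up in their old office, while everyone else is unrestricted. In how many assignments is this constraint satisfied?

2399760

Inclusion-exclusion on the 4 forbidden self-matches:
Σ_{j=0}^{4} (-1)^j C(4,j)(10-j)!
= C(4,0)·10! - C(4,1)·9! + C(4,2)·8! - C(4,3)·7! + C(4,4)·6!
= 3628800 - 1451520 + 241920 - 20160 + 720
= 2399760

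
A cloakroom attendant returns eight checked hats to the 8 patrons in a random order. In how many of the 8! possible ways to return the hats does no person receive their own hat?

The number of derangements of 8 is !8 = Σ_{k=0}^{8} (-1)^k·8!/k!
= 8! - 8!/1! + 8!/2! - 8!/3! + 8!/4! - 8!/5! + 8!/6! - 8!/7! + 8!/8!
= 40320 - 40320 + 20160 - 6720 + 1680 - 336 + 56 - 8 + 1
= 14833

14833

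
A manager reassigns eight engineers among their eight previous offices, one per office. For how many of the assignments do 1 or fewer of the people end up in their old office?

29665

# with exactly i fixed is C(8,i)·!(8-i); sum over i=0..1:
  i=0: C(8,0)·!8 = 1·14833 = 14833
  i=1: C(8,1)·!7 = 8·1854 = 14832
Total = 29665.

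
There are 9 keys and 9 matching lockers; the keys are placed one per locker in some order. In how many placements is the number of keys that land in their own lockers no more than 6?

362843

Sum C(9,i)·!(9-i) for i = 0..6:
  i=0: C(9,0)·!9 = 1·133496 = 133496
  i=1: C(9,1)·!8 = 9·14833 = 133497
  i=2: C(9,2)·!7 = 36·1854 = 66744
  i=3: C(9,3)·!6 = 84·265 = 22260
  i=4: C(9,4)·!5 = 126·44 = 5544
  i=5: C(9,5)·!4 = 126·9 = 1134
  i=6: C(9,6)·!3 = 84·2 = 168
Total = 362843.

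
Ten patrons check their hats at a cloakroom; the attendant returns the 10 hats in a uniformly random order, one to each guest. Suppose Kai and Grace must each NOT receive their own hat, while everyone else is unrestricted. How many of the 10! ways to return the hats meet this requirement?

2943360

Let A_j be the event that the j-th constrained one is fixed. By inclusion-exclusion over the 2 events:
Σ_{j=0}^{2} (-1)^j C(2,j)(10-j)!
= C(2,0)·10! - C(2,1)·9! + C(2,2)·8!
= 3628800 - 725760 + 40320
= 2943360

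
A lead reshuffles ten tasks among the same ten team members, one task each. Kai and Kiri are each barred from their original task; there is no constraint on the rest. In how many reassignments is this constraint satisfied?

Let A_j be the event that the j-th constrained one is fixed. By inclusion-exclusion over the 2 events:
Σ_{j=0}^{2} (-1)^j C(2,j)(10-j)!
= C(2,0)·10! - C(2,1)·9! + C(2,2)·8!
= 3628800 - 725760 + 40320
= 2943360

2943360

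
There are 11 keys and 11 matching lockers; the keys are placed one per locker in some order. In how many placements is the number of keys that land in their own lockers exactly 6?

20328

Choose which 6 of the 11 are fixed: C(11,6) = 462.
The other 5 form a derangement: !5 = 44.
Total: 462 × 44 = 20328.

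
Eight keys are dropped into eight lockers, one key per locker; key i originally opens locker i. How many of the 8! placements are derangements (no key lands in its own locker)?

Use !n = (n-1)(!(n-1) + !(n-2)).
!8 = 7·(1854 + 265) = 7·2119 = 14833

14833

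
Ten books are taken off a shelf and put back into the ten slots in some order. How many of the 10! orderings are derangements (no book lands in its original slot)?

Recurrence: !10 = 9·(!9 + !8).
!10 = 9·(133496 + 14833) = 9·148329 = 1334961

1334961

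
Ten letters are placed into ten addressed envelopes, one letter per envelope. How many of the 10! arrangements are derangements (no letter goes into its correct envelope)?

Recurrence: !10 = 9·(!9 + !8).
!10 = 9·(133496 + 14833) = 9·148329 = 1334961

1334961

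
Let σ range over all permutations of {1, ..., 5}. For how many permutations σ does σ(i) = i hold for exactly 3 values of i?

10

Pick the 3 fixed positions: C(5,3) = 10 ways.
The other 2 form a derangement: !2 = 1.
Total: 10 × 1 = 10.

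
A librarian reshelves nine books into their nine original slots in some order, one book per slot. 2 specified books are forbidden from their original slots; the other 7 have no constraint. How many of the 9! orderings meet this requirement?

287280

Let A_j be the event that the j-th constrained one is fixed. By inclusion-exclusion over the 2 events:
Σ_{j=0}^{2} (-1)^j C(2,j)(9-j)!
= C(2,0)·9! - C(2,1)·8! + C(2,2)·7!
= 362880 - 80640 + 5040
= 287280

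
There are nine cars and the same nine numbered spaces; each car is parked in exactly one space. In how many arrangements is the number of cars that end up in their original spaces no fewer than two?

95887

Sum C(9,i)·!(9-i) for i = 2..9:
  i=2: C(9,2)·!7 = 36·1854 = 66744
  i=3: C(9,3)·!6 = 84·265 = 22260
  i=4: C(9,4)·!5 = 126·44 = 5544
  i=5: C(9,5)·!4 = 126·9 = 1134
  i=6: C(9,6)·!3 = 84·2 = 168
  i=7: C(9,7)·!2 = 36·1 = 36
  i=8: C(9,8)·!1 = 9·0 = 0
  i=9: C(9,9)·!0 = 1·1 = 1
Total = 95887.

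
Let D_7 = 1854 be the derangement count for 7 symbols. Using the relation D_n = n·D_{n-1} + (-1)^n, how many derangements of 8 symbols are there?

D_8 = 8·1854 + 1 = 14833.

14833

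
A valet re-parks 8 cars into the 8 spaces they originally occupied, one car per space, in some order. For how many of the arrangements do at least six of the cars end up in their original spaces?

# with exactly i fixed is C(8,i)·!(8-i); sum over i=6..8:
  i=6: C(8,6)·!2 = 28·1 = 28
  i=7: C(8,7)·!1 = 8·0 = 0
  i=8: C(8,8)·!0 = 1·1 = 1
Total = 29.

29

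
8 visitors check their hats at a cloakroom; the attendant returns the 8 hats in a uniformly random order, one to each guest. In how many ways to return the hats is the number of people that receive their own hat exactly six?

28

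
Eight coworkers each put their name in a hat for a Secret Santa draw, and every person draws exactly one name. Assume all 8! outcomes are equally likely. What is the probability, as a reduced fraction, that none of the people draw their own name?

2119/5760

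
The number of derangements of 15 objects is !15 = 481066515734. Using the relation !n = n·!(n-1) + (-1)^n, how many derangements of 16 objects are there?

!16 = 16·481066515734 + 1 = 7697064251745.

7697064251745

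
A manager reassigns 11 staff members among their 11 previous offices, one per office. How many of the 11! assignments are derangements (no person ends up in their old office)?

The subfactorial !11 = [11!/e] (nearest integer).
11! = 39916800, and 39916800/e ≈ 14684570.08, so !11 = 14684570.

14684570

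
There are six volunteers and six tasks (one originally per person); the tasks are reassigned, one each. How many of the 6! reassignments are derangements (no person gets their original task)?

!6 is the nearest integer to 6!/e.
6! = 720, and 720/e ≈ 264.87, so !6 = 265.

265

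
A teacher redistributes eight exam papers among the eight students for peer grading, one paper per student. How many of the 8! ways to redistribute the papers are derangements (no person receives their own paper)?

14833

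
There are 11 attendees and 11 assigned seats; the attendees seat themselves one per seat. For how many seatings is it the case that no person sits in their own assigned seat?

14684570

The subfactorial !11 = [11!/e] (nearest integer).
11! = 39916800, and 39916800/e ≈ 14684570.08, so !11 = 14684570.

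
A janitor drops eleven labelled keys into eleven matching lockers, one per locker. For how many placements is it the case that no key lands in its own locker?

!11 = 11! · Σ_{k=0}^{11} (-1)^k/k!
= 11! - 11!/1! + 11!/2! - 11!/3! + 11!/4! - 11!/5! + 11!/6! - 11!/7! + 11!/8! - 11!/9! + 11!/10! - 11!/11!
= 39916800 - 39916800 + 19958400 - 6652800 + 1663200 - 332640 + 55440 - 7920 + 990 - 110 + 11 - 1
= 14684570

14684570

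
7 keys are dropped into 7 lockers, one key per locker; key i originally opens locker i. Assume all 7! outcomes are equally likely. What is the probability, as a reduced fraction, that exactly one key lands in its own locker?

Favorable outcomes: C(7,1)·!6 = 7·265 = 1855.
Total outcomes: 7! = 5040.
Probability = 1855/5040 = 53/144.

53/144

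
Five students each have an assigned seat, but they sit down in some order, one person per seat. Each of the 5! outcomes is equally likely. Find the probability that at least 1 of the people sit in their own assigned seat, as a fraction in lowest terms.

19/30

Favorable outcomes: Σ_{i≥1} C(5,i)·!(5-i) = 5·9 + 10·2 + 10·1 + 5·0 + 1·1 = 76.
Total outcomes: 5! = 120.
Probability = 76/120 = 19/30.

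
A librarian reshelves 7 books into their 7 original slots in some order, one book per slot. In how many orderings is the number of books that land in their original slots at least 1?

3186

# with exactly i fixed is C(7,i)·!(7-i); sum over i=1..7:
  i=1: C(7,1)·!6 = 7·265 = 1855
  i=2: C(7,2)·!5 = 21·44 = 924
  i=3: C(7,3)·!4 = 35·9 = 315
  i=4: C(7,4)·!3 = 35·2 = 70
  i=5: C(7,5)·!2 = 21·1 = 21
  i=6: C(7,6)·!1 = 7·0 = 0
  i=7: C(7,7)·!0 = 1·1 = 1
Total = 3186.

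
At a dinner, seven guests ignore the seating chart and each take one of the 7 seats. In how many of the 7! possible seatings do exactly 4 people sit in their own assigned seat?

70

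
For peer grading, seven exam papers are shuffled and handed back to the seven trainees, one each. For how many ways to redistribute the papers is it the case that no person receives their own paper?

Recurrence: !7 = 6·(!6 + !5).
!7 = 6·(265 + 44) = 6·309 = 1854

1854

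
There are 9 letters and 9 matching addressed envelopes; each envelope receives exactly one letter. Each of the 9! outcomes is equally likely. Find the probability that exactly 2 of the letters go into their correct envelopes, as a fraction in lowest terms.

103/560

Favorable outcomes: C(9,2)·!7 = 36·1854 = 66744.
Total outcomes: 9! = 362880.
Probability = 66744/362880 = 103/560.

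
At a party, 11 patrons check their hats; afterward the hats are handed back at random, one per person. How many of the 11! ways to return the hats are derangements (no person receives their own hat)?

!11 is the nearest integer to 11!/e.
11! = 39916800, and 39916800/e ≈ 14684570.08, so !11 = 14684570.

14684570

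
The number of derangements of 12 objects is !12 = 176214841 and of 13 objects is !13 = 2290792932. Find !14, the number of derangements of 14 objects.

32071101049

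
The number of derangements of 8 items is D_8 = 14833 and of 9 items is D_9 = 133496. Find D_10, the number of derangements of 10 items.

1334961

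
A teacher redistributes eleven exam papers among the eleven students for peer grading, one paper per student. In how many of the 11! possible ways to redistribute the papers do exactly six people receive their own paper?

20328

Choose which 6 of the 11 are fixed: C(11,6) = 462.
The other 5 form a derangement: !5 = 44.
Total: 462 × 44 = 20328.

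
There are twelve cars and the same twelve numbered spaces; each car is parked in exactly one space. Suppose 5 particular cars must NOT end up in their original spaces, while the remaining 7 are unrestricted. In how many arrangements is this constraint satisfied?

312273360

Let A_j be the event that the j-th constrained one is fixed. By inclusion-exclusion over the 5 events:
Σ_{j=0}^{5} (-1)^j C(5,j)(12-j)!
= C(5,0)·12! - C(5,1)·11! + C(5,2)·10! - C(5,3)·9! + C(5,4)·8! - C(5,5)·7!
= 479001600 - 199584000 + 36288000 - 3628800 + 201600 - 5040
= 312273360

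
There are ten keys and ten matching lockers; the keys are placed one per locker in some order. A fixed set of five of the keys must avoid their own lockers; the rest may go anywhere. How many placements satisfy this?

2170680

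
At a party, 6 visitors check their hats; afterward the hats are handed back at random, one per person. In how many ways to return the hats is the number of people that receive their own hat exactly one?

264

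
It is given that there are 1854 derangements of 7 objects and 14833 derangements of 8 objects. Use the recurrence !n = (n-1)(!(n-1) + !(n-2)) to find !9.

133496

!9 = (9-1)·(!8 + !7) = 8·(14833 + 1854) = 8·16687 = 133496.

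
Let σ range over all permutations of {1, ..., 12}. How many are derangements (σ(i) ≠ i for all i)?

176214841

Use !n = n·!(n-1) + (-1)^n.
!12 = 12·14684570 + 1 = 176214841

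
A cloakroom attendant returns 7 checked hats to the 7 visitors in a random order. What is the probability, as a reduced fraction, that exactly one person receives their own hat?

Favorable outcomes: C(7,1)·!6 = 7·265 = 1855.
Total outcomes: 7! = 5040.
Probability = 1855/5040 = 53/144.

53/144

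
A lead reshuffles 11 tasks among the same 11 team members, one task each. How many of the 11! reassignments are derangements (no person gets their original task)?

!11 is the nearest integer to 11!/e.
11! = 39916800, and 39916800/e ≈ 14684570.08, so !11 = 14684570.

14684570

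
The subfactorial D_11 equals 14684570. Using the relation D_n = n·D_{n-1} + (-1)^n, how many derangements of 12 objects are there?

176214841

D_12 = 12·14684570 + 1 = 176214841.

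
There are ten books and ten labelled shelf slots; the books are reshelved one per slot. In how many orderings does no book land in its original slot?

The number of derangements of 10 is !10 = Σ_{k=0}^{10} (-1)^k·10!/k!
= 10! - 10!/1! + 10!/2! - 10!/3! + 10!/4! - 10!/5! + 10!/6! - 10!/7! + 10!/8! - 10!/9! + 10!/10!
= 3628800 - 3628800 + 1814400 - 604800 + 151200 - 30240 + 5040 - 720 + 90 - 10 + 1
= 1334961

1334961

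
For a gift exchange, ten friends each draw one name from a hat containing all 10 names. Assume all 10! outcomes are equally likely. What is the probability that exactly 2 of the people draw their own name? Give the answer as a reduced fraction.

2119/11520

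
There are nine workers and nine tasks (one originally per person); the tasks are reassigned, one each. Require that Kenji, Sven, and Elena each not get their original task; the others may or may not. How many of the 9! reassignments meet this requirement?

256320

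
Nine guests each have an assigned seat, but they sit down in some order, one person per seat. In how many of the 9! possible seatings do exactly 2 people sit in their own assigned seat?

66744

Pick the 2 fixed positions: C(9,2) = 36 ways.
The remaining 7 must be deranged: !7 = 1854.
Total: 36 × 1854 = 66744.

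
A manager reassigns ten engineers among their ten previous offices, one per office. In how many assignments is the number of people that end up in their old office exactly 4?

Pick the 4 fixed positions: C(10,4) = 210 ways.
The remaining 6 must be deranged: !6 = 265.
Total: 210 × 265 = 55650.

55650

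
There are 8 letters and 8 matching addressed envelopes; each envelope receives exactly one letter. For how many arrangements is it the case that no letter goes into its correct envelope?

The number of derangements of 8 is !8 = Σ_{k=0}^{8} (-1)^k·8!/k!
= 8! - 8!/1! + 8!/2! - 8!/3! + 8!/4! - 8!/5! + 8!/6! - 8!/7! + 8!/8!
= 40320 - 40320 + 20160 - 6720 + 1680 - 336 + 56 - 8 + 1
= 14833

14833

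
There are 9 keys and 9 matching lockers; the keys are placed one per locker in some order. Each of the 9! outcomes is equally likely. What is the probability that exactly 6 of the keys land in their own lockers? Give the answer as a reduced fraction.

1/2160

Favorable outcomes: C(9,6)·!3 = 84·2 = 168.
Total outcomes: 9! = 362880.
Probability = 168/362880 = 1/2160.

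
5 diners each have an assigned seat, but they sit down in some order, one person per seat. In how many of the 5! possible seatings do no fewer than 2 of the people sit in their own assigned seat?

# with exactly i fixed is C(5,i)·!(5-i); sum over i=2..5:
  i=2: C(5,2)·!3 = 10·2 = 20
  i=3: C(5,3)·!2 = 10·1 = 10
  i=4: C(5,4)·!1 = 5·0 = 0
  i=5: C(5,5)·!0 = 1·1 = 1
Total = 31.

31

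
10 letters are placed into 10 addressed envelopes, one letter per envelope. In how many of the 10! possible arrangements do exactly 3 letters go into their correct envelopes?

222480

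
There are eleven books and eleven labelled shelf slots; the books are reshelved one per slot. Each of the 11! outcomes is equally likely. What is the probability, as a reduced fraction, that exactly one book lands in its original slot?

Favorable outcomes: C(11,1)·!10 = 11·1334961 = 14684571.
Total outcomes: 11! = 39916800.
Probability = 14684571/39916800 = 16481/44800.

16481/44800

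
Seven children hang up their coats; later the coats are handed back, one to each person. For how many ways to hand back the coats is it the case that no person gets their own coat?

1854

!7 = 7! · Σ_{k=0}^{7} (-1)^k/k!
= 7! - 7!/1! + 7!/2! - 7!/3! + 7!/4! - 7!/5! + 7!/6! - 7!/7!
= 5040 - 5040 + 2520 - 840 + 210 - 42 + 7 - 1
= 1854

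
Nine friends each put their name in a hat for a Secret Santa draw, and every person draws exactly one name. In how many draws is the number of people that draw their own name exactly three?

22260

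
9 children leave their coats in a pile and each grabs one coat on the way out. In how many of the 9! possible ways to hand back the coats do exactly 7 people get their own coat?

Pick the 7 fixed positions: C(9,7) = 36 ways.
The remaining 2 must be deranged: !2 = 1.
Total: 36 × 1 = 36.

36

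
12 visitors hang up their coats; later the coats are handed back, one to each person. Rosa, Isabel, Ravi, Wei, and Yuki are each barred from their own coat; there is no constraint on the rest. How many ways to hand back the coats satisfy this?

Inclusion-exclusion on the 5 forbidden self-matches:
Σ_{j=0}^{5} (-1)^j C(5,j)(12-j)!
= C(5,0)·12! - C(5,1)·11! + C(5,2)·10! - C(5,3)·9! + C(5,4)·8! - C(5,5)·7!
= 479001600 - 199584000 + 36288000 - 3628800 + 201600 - 5040
= 312273360

312273360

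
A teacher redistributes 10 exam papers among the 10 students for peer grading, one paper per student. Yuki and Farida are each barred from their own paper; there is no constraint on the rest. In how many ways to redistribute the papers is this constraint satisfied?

Inclusion-exclusion on the 2 forbidden self-matches:
Σ_{j=0}^{2} (-1)^j C(2,j)(10-j)!
= C(2,0)·10! - C(2,1)·9! + C(2,2)·8!
= 3628800 - 725760 + 40320
= 2943360

2943360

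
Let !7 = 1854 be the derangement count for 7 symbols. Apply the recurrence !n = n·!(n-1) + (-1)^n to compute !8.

14833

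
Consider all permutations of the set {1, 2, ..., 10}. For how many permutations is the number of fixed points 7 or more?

286

Sum C(10,i)·!(10-i) for i = 7..10:
  i=7: C(10,7)·!3 = 120·2 = 240
  i=8: C(10,8)·!2 = 45·1 = 45
  i=9: C(10,9)·!1 = 10·0 = 0
  i=10: C(10,10)·!0 = 1·1 = 1
Total = 286.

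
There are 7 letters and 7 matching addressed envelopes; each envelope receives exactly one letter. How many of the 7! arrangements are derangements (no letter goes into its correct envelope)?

1854

By inclusion-exclusion, !7 = Σ (-1)^k · 7!/k! for k=0..7
= 7! - 7!/1! + 7!/2! - 7!/3! + 7!/4! - 7!/5! + 7!/6! - 7!/7!
= 5040 - 5040 + 2520 - 840 + 210 - 42 + 7 - 1
= 1854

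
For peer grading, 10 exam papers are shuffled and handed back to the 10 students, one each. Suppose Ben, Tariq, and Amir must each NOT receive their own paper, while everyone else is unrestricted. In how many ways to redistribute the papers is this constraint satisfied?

Inclusion-exclusion on the 3 forbidden self-matches:
Σ_{j=0}^{3} (-1)^j C(3,j)(10-j)!
= C(3,0)·10! - C(3,1)·9! + C(3,2)·8! - C(3,3)·7!
= 3628800 - 1088640 + 120960 - 5040
= 2656080

2656080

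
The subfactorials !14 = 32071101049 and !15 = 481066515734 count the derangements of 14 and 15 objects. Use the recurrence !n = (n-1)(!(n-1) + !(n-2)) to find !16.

7697064251745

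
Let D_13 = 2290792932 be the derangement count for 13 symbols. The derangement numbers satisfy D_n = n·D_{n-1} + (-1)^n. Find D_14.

32071101049

D_14 = 14·2290792932 + 1 = 32071101049.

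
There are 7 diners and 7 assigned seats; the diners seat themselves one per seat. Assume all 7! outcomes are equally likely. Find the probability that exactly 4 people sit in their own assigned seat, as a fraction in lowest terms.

Favorable outcomes: C(7,4)·!3 = 35·2 = 70.
Total outcomes: 7! = 5040.
Probability = 70/5040 = 1/72.

1/72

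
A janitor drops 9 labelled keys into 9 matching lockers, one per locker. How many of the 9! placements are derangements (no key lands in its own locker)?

The subfactorial !9 = [9!/e] (nearest integer).
9! = 362880, and 362880/e ≈ 133496.09, so !9 = 133496.

133496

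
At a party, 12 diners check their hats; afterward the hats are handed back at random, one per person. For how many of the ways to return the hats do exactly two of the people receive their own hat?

Pick the 2 fixed positions: C(12,2) = 66 ways.
The other 10 form a derangement: !10 = 1334961.
Total: 66 × 1334961 = 88107426.

88107426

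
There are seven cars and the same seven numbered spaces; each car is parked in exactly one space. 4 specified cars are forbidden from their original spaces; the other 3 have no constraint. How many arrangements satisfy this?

2790

Let A_j be the event that the j-th constrained one is fixed. By inclusion-exclusion over the 4 events:
Σ_{j=0}^{4} (-1)^j C(4,j)(7-j)!
= C(4,0)·7! - C(4,1)·6! + C(4,2)·5! - C(4,3)·4! + C(4,4)·3!
= 5040 - 2880 + 720 - 96 + 6
= 2790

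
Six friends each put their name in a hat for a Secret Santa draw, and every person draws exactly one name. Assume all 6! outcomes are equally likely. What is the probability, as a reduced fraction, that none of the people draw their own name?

53/144

Favorable outcomes: !6 = 265.
Total outcomes: 6! = 720.
Probability = 265/720 = 53/144.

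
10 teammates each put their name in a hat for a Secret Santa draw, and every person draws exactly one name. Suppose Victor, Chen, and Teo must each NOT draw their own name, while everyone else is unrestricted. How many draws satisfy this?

Inclusion-exclusion on the 3 forbidden self-matches:
Σ_{j=0}^{3} (-1)^j C(3,j)(10-j)!
= C(3,0)·10! - C(3,1)·9! + C(3,2)·8! - C(3,3)·7!
= 3628800 - 1088640 + 120960 - 5040
= 2656080

2656080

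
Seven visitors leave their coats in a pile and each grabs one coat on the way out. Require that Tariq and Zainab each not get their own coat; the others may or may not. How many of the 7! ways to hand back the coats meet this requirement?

3720

Inclusion-exclusion on the 2 forbidden self-matches:
Σ_{j=0}^{2} (-1)^j C(2,j)(7-j)!
= C(2,0)·7! - C(2,1)·6! + C(2,2)·5!
= 5040 - 1440 + 120
= 3720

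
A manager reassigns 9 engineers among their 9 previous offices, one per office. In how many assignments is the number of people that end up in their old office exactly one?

Pick the single fixed position: C(9,1) = 9 ways.
The other 8 form a derangement: !8 = 14833.
Total: 9 × 14833 = 133497.

133497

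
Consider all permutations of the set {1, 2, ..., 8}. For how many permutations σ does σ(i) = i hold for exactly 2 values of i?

7420

Pick the 2 fixed positions: C(8,2) = 28 ways.
The other 6 form a derangement: !6 = 265.
Total: 28 × 265 = 7420.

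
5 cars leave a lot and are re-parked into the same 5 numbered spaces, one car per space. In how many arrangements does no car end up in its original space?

44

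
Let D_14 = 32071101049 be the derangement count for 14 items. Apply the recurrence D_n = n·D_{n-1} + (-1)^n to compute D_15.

D_15 = 15·32071101049 - 1 = 481066515734.

481066515734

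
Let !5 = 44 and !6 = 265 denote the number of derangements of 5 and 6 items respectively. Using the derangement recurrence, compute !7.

!7 = (7-1)·(!6 + !5) = 6·(265 + 44) = 6·309 = 1854.

1854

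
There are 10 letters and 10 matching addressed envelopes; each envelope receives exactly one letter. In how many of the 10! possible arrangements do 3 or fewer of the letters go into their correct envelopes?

3559886

Sum C(10,i)·!(10-i) for i = 0..3:
  i=0: C(10,0)·!10 = 1·1334961 = 1334961
  i=1: C(10,1)·!9 = 10·133496 = 1334960
  i=2: C(10,2)·!8 = 45·14833 = 667485
  i=3: C(10,3)·!7 = 120·1854 = 222480
Total = 3559886.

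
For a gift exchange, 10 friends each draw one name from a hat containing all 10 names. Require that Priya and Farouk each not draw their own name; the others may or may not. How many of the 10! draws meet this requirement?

2943360

Inclusion-exclusion on the 2 forbidden self-matches:
Σ_{j=0}^{2} (-1)^j C(2,j)(10-j)!
= C(2,0)·10! - C(2,1)·9! + C(2,2)·8!
= 3628800 - 725760 + 40320
= 2943360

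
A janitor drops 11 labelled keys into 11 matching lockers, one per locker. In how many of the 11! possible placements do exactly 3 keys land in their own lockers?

2447445

Pick the 3 fixed positions: C(11,3) = 165 ways.
The remaining 8 must be deranged: !8 = 14833.
Total: 165 × 14833 = 2447445.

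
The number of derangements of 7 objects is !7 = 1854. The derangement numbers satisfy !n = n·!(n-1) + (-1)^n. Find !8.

14833

!8 = 8·1854 + 1 = 14833.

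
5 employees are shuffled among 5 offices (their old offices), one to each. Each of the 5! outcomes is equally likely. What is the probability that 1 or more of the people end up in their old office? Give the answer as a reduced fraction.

19/30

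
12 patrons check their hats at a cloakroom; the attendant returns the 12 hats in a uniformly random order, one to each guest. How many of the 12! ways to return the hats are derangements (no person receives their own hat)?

176214841

Use !n = (n-1)(!(n-1) + !(n-2)).
!12 = 11·(14684570 + 1334961) = 11·16019531 = 176214841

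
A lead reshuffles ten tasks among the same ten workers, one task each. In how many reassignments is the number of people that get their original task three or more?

291394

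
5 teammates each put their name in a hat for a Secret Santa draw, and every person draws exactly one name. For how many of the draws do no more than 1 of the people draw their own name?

89

Sum C(5,i)·!(5-i) for i = 0..1:
  i=0: C(5,0)·!5 = 1·44 = 44
  i=1: C(5,1)·!4 = 5·9 = 45
Total = 89.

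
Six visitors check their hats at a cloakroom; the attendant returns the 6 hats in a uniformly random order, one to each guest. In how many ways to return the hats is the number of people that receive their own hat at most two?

Sum C(6,i)·!(6-i) for i = 0..2:
  i=0: C(6,0)·!6 = 1·265 = 265
  i=1: C(6,1)·!5 = 6·44 = 264
  i=2: C(6,2)·!4 = 15·9 = 135
Total = 664.

664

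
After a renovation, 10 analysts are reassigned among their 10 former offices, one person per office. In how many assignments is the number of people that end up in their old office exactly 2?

Pick the 2 fixed positions: C(10,2) = 45 ways.
The remaining 8 must be deranged: !8 = 14833.
Total: 45 × 14833 = 667485.

667485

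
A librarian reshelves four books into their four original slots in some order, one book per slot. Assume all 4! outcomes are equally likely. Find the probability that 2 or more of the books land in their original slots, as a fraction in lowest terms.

7/24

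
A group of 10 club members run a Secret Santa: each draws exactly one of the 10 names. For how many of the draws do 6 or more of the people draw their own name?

2176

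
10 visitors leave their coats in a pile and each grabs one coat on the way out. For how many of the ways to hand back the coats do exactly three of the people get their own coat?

222480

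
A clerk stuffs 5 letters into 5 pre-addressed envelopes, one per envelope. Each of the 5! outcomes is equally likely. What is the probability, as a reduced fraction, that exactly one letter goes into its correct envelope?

3/8

Favorable outcomes: C(5,1)·!4 = 5·9 = 45.
Total outcomes: 5! = 120.
Probability = 45/120 = 3/8.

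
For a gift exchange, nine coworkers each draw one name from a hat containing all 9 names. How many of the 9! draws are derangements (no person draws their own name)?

133496

By inclusion-exclusion, !9 = Σ (-1)^k · 9!/k! for k=0..9
= 9! - 9!/1! + 9!/2! - 9!/3! + 9!/4! - 9!/5! + 9!/6! - 9!/7! + 9!/8! - 9!/9!
= 362880 - 362880 + 181440 - 60480 + 15120 - 3024 + 504 - 72 + 9 - 1
= 133496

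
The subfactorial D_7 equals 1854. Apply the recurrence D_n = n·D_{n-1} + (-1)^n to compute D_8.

14833

D_8 = 8·1854 + 1 = 14833.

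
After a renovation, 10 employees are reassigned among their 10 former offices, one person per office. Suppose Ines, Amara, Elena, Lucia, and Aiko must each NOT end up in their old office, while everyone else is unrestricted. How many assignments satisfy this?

Let A_j be the event that the j-th constrained one is fixed. By inclusion-exclusion over the 5 events:
Σ_{j=0}^{5} (-1)^j C(5,j)(10-j)!
= C(5,0)·10! - C(5,1)·9! + C(5,2)·8! - C(5,3)·7! + C(5,4)·6! - C(5,5)·5!
= 3628800 - 1814400 + 403200 - 50400 + 3600 - 120
= 2170680

2170680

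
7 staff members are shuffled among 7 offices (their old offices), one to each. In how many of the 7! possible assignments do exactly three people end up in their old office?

315

Choose which 3 of the 7 are fixed: C(7,3) = 35.
The remaining 4 must be deranged: !4 = 9.
Total: 35 × 9 = 315.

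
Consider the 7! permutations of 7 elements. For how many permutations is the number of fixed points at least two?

1331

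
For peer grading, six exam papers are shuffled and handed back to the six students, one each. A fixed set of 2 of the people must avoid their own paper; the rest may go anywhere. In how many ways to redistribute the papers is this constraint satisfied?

Let A_j be the event that the j-th constrained one is fixed. By inclusion-exclusion over the 2 events:
Σ_{j=0}^{2} (-1)^j C(2,j)(6-j)!
= C(2,0)·6! - C(2,1)·5! + C(2,2)·4!
= 720 - 240 + 24
= 504

504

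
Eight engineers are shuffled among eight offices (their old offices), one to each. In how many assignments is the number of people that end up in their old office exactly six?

28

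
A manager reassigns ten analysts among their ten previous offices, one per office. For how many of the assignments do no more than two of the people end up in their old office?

3337406

# with exactly i fixed is C(10,i)·!(10-i); sum over i=0..2:
  i=0: C(10,0)·!10 = 1·1334961 = 1334961
  i=1: C(10,1)·!9 = 10·133496 = 1334960
  i=2: C(10,2)·!8 = 45·14833 = 667485
Total = 3337406.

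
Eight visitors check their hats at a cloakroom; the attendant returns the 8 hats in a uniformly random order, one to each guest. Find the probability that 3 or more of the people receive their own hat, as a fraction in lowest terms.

Favorable outcomes: Σ_{i≥3} C(8,i)·!(8-i) = 56·44 + 70·9 + 56·2 + 28·1 + 8·0 + 1·1 = 3235.
Total outcomes: 8! = 40320.
Probability = 3235/40320 = 647/8064.

647/8064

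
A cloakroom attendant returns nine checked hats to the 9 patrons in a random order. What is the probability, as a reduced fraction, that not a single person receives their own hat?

16687/45360

Favorable outcomes: !9 = 133496.
Total outcomes: 9! = 362880.
Probability = 133496/362880 = 16687/45360.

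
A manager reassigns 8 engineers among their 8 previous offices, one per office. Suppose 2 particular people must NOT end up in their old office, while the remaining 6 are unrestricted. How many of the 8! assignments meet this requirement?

Let A_j be the event that the j-th constrained one is fixed. By inclusion-exclusion over the 2 events:
Σ_{j=0}^{2} (-1)^j C(2,j)(8-j)!
= C(2,0)·8! - C(2,1)·7! + C(2,2)·6!
= 40320 - 10080 + 720
= 30960

30960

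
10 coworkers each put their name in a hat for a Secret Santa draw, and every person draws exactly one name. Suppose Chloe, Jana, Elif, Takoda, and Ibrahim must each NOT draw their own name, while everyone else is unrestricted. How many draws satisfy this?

2170680

Let A_j be the event that the j-th constrained one is fixed. By inclusion-exclusion over the 5 events:
Σ_{j=0}^{5} (-1)^j C(5,j)(10-j)!
= C(5,0)·10! - C(5,1)·9! + C(5,2)·8! - C(5,3)·7! + C(5,4)·6! - C(5,5)·5!
= 3628800 - 1814400 + 403200 - 50400 + 3600 - 120
= 2170680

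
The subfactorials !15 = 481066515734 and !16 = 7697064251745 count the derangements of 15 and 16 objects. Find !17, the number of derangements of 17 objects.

130850092279664

!17 = (17-1)·(!16 + !15) = 16·(7697064251745 + 481066515734) = 16·8178130767479 = 130850092279664.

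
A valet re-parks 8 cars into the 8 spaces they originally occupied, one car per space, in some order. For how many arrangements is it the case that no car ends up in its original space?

!8 = 8! · Σ_{k=0}^{8} (-1)^k/k!
= 8! - 8!/1! + 8!/2! - 8!/3! + 8!/4! - 8!/5! + 8!/6! - 8!/7! + 8!/8!
= 40320 - 40320 + 20160 - 6720 + 1680 - 336 + 56 - 8 + 1
= 14833

14833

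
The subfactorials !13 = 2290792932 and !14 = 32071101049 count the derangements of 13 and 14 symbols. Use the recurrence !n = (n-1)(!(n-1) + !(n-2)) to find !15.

481066515734

!15 = (15-1)·(!14 + !13) = 14·(32071101049 + 2290792932) = 14·34361893981 = 481066515734.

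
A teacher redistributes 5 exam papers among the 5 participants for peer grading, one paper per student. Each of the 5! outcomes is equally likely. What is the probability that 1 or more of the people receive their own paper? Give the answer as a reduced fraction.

Favorable outcomes: Σ_{i≥1} C(5,i)·!(5-i) = 5·9 + 10·2 + 10·1 + 5·0 + 1·1 = 76.
Total outcomes: 5! = 120.
Probability = 76/120 = 19/30.

19/30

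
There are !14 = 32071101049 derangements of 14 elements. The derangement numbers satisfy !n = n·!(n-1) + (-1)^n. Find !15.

!15 = 15·32071101049 - 1 = 481066515734.

481066515734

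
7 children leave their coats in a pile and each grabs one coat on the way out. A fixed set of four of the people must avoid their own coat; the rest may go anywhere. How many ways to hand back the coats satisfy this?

Inclusion-exclusion on the 4 forbidden self-matches:
Σ_{j=0}^{4} (-1)^j C(4,j)(7-j)!
= C(4,0)·7! - C(4,1)·6! + C(4,2)·5! - C(4,3)·4! + C(4,4)·3!
= 5040 - 2880 + 720 - 96 + 6
= 2790

2790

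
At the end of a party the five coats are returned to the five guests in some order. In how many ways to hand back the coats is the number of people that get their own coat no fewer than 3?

Sum C(5,i)·!(5-i) for i = 3..5:
  i=3: C(5,3)·!2 = 10·1 = 10
  i=4: C(5,4)·!1 = 5·0 = 0
  i=5: C(5,5)·!0 = 1·1 = 1
Total = 11.

11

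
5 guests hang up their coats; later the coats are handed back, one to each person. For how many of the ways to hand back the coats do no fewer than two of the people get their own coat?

31

Sum C(5,i)·!(5-i) for i = 2..5:
  i=2: C(5,2)·!3 = 10·2 = 20
  i=3: C(5,3)·!2 = 10·1 = 10
  i=4: C(5,4)·!1 = 5·0 = 0
  i=5: C(5,5)·!0 = 1·1 = 1
Total = 31.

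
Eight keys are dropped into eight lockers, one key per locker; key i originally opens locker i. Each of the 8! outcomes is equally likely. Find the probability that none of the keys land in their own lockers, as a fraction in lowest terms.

2119/5760

Favorable outcomes: !8 = 14833.
Total outcomes: 8! = 40320.
Probability = 14833/40320 = 2119/5760.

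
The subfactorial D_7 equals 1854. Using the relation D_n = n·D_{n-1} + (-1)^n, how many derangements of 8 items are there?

14833

D_8 = 8·1854 + 1 = 14833.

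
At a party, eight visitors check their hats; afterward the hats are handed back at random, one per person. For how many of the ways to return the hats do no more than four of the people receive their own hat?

# with exactly i fixed is C(8,i)·!(8-i); sum over i=0..4:
  i=0: C(8,0)·!8 = 1·14833 = 14833
  i=1: C(8,1)·!7 = 8·1854 = 14832
  i=2: C(8,2)·!6 = 28·265 = 7420
  i=3: C(8,3)·!5 = 56·44 = 2464
  i=4: C(8,4)·!4 = 70·9 = 630
Total = 40179.

40179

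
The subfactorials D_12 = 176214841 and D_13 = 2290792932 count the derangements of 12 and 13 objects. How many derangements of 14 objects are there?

32071101049

D_14 = (14-1)·(D_13 + D_12) = 13·(2290792932 + 176214841) = 13·2467007773 = 32071101049.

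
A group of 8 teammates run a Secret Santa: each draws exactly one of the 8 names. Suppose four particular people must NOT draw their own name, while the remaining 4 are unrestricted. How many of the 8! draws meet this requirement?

Let A_j be the event that the j-th constrained one is fixed. By inclusion-exclusion over the 4 events:
Σ_{j=0}^{4} (-1)^j C(4,j)(8-j)!
= C(4,0)·8! - C(4,1)·7! + C(4,2)·6! - C(4,3)·5! + C(4,4)·4!
= 40320 - 20160 + 4320 - 480 + 24
= 24024

24024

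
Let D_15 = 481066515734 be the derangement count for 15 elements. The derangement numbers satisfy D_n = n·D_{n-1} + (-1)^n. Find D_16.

7697064251745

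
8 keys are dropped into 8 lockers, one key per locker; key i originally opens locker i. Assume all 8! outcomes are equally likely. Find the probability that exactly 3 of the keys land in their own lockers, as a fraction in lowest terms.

11/180

Favorable outcomes: C(8,3)·!5 = 56·44 = 2464.
Total outcomes: 8! = 40320.
Probability = 2464/40320 = 11/180.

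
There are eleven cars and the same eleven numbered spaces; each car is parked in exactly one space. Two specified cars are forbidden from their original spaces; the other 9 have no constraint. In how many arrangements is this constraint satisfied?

33022080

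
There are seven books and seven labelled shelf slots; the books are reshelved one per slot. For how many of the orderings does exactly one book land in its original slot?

1855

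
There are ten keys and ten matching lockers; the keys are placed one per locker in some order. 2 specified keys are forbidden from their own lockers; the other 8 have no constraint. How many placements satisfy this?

Let A_j be the event that the j-th constrained one is fixed. By inclusion-exclusion over the 2 events:
Σ_{j=0}^{2} (-1)^j C(2,j)(10-j)!
= C(2,0)·10! - C(2,1)·9! + C(2,2)·8!
= 3628800 - 725760 + 40320
= 2943360

2943360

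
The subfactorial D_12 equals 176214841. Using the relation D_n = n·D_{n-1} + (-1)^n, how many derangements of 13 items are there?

D_13 = 13·176214841 - 1 = 2290792932.

2290792932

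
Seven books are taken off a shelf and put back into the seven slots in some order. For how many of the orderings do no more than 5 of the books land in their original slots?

# with exactly i fixed is C(7,i)·!(7-i); sum over i=0..5:
  i=0: C(7,0)·!7 = 1·1854 = 1854
  i=1: C(7,1)·!6 = 7·265 = 1855
  i=2: C(7,2)·!5 = 21·44 = 924
  i=3: C(7,3)·!4 = 35·9 = 315
  i=4: C(7,4)·!3 = 35·2 = 70
  i=5: C(7,5)·!2 = 21·1 = 21
Total = 5039.

5039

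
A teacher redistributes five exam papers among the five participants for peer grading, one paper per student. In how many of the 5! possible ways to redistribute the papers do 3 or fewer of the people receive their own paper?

119

Sum C(5,i)·!(5-i) for i = 0..3:
  i=0: C(5,0)·!5 = 1·44 = 44
  i=1: C(5,1)·!4 = 5·9 = 45
  i=2: C(5,2)·!3 = 10·2 = 20
  i=3: C(5,3)·!2 = 10·1 = 10
Total = 119.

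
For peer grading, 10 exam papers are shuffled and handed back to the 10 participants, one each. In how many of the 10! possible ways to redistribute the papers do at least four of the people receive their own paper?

68914

Sum C(10,i)·!(10-i) for i = 4..10:
  i=4: C(10,4)·!6 = 210·265 = 55650
  i=5: C(10,5)·!5 = 252·44 = 11088
  i=6: C(10,6)·!4 = 210·9 = 1890
  i=7: C(10,7)·!3 = 120·2 = 240
  i=8: C(10,8)·!2 = 45·1 = 45
  i=9: C(10,9)·!1 = 10·0 = 0
  i=10: C(10,10)·!0 = 1·1 = 1
Total = 68914.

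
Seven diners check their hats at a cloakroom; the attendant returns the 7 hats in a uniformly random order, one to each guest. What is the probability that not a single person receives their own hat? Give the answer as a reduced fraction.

103/280

Favorable outcomes: !7 = 1854.
Total outcomes: 7! = 5040.
Probability = 1854/5040 = 103/280.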